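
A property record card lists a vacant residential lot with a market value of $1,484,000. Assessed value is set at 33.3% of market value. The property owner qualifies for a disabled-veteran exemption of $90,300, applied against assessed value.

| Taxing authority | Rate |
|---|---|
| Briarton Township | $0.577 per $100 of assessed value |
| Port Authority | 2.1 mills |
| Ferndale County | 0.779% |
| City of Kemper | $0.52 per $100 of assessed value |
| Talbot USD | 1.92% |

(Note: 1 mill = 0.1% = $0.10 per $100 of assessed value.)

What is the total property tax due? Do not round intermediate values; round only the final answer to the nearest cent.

$16,179.11

Assessed value = $1,484,000 × 0.333 = $494,172
Taxable value = $494,172 − $90,300 = $403,872
Briarton Township: $403,872 × 0.00577 = $2,330.34144
Port Authority: $403,872 × 0.0021 = $848.1312
Ferndale County: $403,872 × 0.00779 = $3,146.16288
City of Kemper: $403,872 × 0.0052 = $2,100.1344
Talbot USD: $403,872 × 0.0192 = $7,754.3424
Total = $16,179.11232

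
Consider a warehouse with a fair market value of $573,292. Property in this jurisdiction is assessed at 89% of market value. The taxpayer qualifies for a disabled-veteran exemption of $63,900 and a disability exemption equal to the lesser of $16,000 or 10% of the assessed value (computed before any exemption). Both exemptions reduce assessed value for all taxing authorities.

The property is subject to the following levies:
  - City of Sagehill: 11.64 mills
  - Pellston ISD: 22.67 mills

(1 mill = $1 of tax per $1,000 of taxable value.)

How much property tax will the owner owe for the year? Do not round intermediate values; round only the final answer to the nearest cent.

Assessed value = $573,292 × 0.89 = $510,229.88
Disability exemption = min($16,000, 10% × $510,229.88) = min($16,000, $51,022.988) = $16,000 (dollar cap binds)
Taxable value = $510,229.88 − $63,900 − $16,000 = $430,329.88
City of Sagehill: $430,329.88 × 0.01164 = $5,009.0398032
Pellston ISD: $430,329.88 × 0.02267 = $9,755.5783796
Total = $14,764.6181828

$14,764.62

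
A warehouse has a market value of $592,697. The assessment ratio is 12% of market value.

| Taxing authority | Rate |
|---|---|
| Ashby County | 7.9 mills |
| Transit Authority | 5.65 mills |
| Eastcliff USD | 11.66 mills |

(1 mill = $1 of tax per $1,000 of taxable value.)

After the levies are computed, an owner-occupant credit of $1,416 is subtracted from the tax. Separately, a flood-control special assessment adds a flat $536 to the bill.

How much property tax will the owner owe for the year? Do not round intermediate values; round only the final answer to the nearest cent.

$913.03

Assessed value = $592,697 × 0.12 = $71,123.64
Ashby County: $71,123.64 × 0.0079 = $561.876756
Transit Authority: $71,123.64 × 0.00565 = $401.848566
Eastcliff USD: $71,123.64 × 0.01166 = $829.3016424
Levies subtotal = $1,793.0269644
After credit = $1,793.0269644 − $1,416 = $377.0269644
Total = $377.0269644 + $536 = $913.0269644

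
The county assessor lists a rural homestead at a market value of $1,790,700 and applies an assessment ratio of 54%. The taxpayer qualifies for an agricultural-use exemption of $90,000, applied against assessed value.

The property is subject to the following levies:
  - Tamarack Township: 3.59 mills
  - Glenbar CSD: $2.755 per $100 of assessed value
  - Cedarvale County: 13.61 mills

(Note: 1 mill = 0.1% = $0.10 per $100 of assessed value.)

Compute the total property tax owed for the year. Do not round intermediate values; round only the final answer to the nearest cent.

$39,244.77

Assessed value = $1,790,700 × 0.54 = $966,978
Taxable value = $966,978 − $90,000 = $876,978
Tamarack Township: $876,978 × 0.00359 = $3,148.35102
Glenbar CSD: $876,978 × 0.02755 = $24,160.7439
Cedarvale County: $876,978 × 0.01361 = $11,935.67058
Total = $39,244.7655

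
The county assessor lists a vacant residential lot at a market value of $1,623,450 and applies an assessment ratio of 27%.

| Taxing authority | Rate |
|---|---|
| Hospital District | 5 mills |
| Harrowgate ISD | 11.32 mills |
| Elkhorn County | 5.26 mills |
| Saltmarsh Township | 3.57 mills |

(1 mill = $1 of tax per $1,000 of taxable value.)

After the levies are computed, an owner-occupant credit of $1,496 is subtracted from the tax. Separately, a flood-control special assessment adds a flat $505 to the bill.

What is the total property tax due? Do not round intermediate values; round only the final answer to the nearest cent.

$10,033.04

Assessed value = $1,623,450 × 0.27 = $438,331.5
Hospital District: $438,331.5 × 0.005 = $2,191.6575
Harrowgate ISD: $438,331.5 × 0.01132 = $4,961.91258
Elkhorn County: $438,331.5 × 0.00526 = $2,305.62369
Saltmarsh Township: $438,331.5 × 0.00357 = $1,564.843455
Levies subtotal = $11,024.037225
After credit = $11,024.037225 − $1,496 = $9,528.037225
Total = $9,528.037225 + $505 = $10,033.037225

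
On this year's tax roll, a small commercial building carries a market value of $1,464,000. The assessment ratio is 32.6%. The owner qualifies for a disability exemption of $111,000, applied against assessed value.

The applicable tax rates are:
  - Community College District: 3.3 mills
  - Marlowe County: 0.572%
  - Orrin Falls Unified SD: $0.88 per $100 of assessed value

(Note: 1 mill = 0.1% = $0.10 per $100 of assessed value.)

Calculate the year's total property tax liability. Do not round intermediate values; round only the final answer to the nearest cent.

Assessed value = $1,464,000 × 0.326 = $477,264
Taxable value = $477,264 − $111,000 = $366,264
Community College District: $366,264 × 0.0033 = $1,208.6712
Marlowe County: $366,264 × 0.00572 = $2,095.03008
Orrin Falls Unified SD: $366,264 × 0.0088 = $3,223.1232
Total = $6,526.82448

$6,526.82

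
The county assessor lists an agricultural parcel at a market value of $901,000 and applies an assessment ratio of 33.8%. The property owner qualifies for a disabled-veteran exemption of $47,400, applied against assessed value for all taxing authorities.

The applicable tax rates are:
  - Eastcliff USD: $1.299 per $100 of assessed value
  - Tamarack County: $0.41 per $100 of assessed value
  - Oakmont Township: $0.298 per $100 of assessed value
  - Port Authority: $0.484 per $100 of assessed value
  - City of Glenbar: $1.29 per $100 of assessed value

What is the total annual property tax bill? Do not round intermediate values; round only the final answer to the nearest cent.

$9,722.39

Assessed value = $901,000 × 0.338 = $304,538
Taxable value = $304,538 − $47,400 = $257,138
Eastcliff USD: $257,138 × 0.01299 = $3,340.22262
Tamarack County: $257,138 × 0.0041 = $1,054.2658
Oakmont Township: $257,138 × 0.00298 = $766.27124
Port Authority: $257,138 × 0.00484 = $1,244.54792
City of Glenbar: $257,138 × 0.0129 = $3,317.0802
Total = $3,340.22262 + $1,054.2658 + $766.27124 + $1,244.54792 + $3,317.0802 = $9,722.38778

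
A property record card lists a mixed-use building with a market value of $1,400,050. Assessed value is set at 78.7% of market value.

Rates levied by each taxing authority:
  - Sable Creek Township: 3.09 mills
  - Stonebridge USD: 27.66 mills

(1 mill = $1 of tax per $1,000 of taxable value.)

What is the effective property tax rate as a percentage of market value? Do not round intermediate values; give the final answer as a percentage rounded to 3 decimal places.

Assessed value = $1,400,050 × 0.787 = $1,101,839.35
Sable Creek Township: $1,101,839.35 × 0.00309 = $3,404.6835915
Stonebridge USD: $1,101,839.35 × 0.02766 = $30,476.876421
Total tax = $33,881.5600125
Effective rate = $33,881.5600125 ÷ $1,400,050 = 2.420% of market value

2.420%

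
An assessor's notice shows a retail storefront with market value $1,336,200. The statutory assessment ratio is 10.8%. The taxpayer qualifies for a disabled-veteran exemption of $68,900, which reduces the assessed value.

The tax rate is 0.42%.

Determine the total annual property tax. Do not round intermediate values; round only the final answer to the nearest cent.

$316.72

Assessed value = $1,336,200 × 0.108 = $144,309.6
Taxable value = $144,309.6 − $68,900 = $75,409.6
Tax = $75,409.6 × 0.0042 = $316.72032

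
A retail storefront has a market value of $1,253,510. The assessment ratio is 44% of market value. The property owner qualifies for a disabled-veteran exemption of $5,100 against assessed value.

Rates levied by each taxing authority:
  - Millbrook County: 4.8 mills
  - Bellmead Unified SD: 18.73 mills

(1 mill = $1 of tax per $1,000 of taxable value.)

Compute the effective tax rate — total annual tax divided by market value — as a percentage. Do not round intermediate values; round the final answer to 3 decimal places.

1.026%

Assessed value = $1,253,510 × 0.44 = $551,544.4
Taxable value = $551,544.4 − $5,100 = $546,444.4
Millbrook County: $546,444.4 × 0.0048 = $2,622.93312
Bellmead Unified SD: $546,444.4 × 0.01873 = $10,234.903612
Total tax = $12,857.836732
Effective rate = $12,857.836732 ÷ $1,253,510 = 1.026% of market value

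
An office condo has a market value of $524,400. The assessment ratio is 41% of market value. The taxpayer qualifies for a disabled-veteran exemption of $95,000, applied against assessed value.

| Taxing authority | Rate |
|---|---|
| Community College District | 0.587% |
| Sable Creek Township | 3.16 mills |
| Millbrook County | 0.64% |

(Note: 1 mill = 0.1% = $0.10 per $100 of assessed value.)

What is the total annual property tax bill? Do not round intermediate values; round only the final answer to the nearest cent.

Assessed value = $524,400 × 0.41 = $215,004
Taxable value = $215,004 − $95,000 = $120,004
Community College District: $120,004 × 0.00587 = $704.42348
Sable Creek Township: $120,004 × 0.00316 = $379.21264
Millbrook County: $120,004 × 0.0064 = $768.0256
Total = $1,851.66172

$1,851.66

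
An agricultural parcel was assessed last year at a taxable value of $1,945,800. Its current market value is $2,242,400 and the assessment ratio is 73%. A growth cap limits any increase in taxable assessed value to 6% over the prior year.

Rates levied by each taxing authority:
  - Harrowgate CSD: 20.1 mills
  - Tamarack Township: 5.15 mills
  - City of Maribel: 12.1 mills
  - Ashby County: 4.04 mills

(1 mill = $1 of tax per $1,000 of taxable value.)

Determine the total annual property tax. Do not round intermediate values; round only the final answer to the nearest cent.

$67,753.44

Uncapped assessed value = $2,242,400 × 0.73 = $1,636,952
Cap limit = $1,945,800 × 1.06 = $2,062,548
Taxable assessed value = min($1,636,952, $2,062,548) = $1,636,952 (cap does not bind)
Harrowgate CSD: $1,636,952 × 0.0201 = $32,902.7352
Tamarack Township: $1,636,952 × 0.00515 = $8,430.3028
City of Maribel: $1,636,952 × 0.0121 = $19,807.1192
Ashby County: $1,636,952 × 0.00404 = $6,613.28608
Total = $67,753.44328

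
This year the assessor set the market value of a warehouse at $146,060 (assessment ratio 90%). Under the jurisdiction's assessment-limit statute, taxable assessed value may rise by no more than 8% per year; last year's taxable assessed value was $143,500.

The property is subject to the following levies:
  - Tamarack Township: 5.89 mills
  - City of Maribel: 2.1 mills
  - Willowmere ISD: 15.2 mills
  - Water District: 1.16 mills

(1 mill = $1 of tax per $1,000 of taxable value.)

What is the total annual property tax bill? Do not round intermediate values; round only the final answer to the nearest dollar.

Uncapped assessed value = $146,060 × 0.9 = $131,454
Cap limit = $143,500 × 1.08 = $154,980
Taxable assessed value = min($131,454, $154,980) = $131,454 (cap does not bind)
Tamarack Township: $131,454 × 0.00589 = $774.26406
City of Maribel: $131,454 × 0.0021 = $276.0534
Willowmere ISD: $131,454 × 0.0152 = $1,998.1008
Water District: $131,454 × 0.00116 = $152.48664
Total = $3,200.9049

$3,201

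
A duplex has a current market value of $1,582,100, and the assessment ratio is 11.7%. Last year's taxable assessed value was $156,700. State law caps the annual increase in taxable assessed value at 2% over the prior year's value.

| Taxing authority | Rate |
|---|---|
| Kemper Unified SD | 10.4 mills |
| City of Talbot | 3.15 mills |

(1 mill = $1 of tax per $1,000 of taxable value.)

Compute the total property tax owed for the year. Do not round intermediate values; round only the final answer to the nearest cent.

Uncapped assessed value = $1,582,100 × 0.117 = $185,105.7
Cap limit = $156,700 × 1.02 = $159,834
Taxable assessed value = min($185,105.7, $159,834) = $159,834 (cap binds)
Kemper Unified SD: $159,834 × 0.0104 = $1,662.2736
City of Talbot: $159,834 × 0.00315 = $503.4771
Total = $2,165.7507

$2,165.75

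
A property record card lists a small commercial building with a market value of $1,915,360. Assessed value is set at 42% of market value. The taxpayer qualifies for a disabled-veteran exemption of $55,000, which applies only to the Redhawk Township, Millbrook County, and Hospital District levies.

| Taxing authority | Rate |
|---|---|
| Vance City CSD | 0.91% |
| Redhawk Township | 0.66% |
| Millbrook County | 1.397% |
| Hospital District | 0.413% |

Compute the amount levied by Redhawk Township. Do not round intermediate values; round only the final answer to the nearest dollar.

Assessed value = $1,915,360 × 0.42 = $804,451.2
Redhawk Township taxable value = $804,451.2 − $55,000 = $749,451.2
Redhawk Township levy = $749,451.2 × 0.0066 = $4,946.37792

$4,946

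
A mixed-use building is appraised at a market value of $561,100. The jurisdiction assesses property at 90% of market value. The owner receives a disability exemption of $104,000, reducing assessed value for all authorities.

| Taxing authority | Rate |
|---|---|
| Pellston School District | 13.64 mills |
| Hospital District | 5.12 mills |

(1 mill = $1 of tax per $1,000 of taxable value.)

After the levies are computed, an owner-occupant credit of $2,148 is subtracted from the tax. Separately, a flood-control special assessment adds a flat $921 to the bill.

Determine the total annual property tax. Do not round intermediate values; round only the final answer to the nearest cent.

$6,295.57

Assessed value = $561,100 × 0.9 = $504,990
Taxable value = $504,990 − $104,000 = $400,990
Pellston School District: $400,990 × 0.01364 = $5,469.5036
Hospital District: $400,990 × 0.00512 = $2,053.0688
Levies subtotal = $7,522.5724
After credit = $7,522.5724 − $2,148 = $5,374.5724
Total = $5,374.5724 + $921 = $6,295.5724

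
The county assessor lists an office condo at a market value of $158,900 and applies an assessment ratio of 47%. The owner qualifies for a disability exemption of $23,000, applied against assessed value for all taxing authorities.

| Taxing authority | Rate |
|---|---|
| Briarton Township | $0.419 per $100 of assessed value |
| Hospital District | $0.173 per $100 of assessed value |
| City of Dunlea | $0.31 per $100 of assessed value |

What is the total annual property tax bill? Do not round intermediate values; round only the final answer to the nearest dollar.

$466

Assessed value = $158,900 × 0.47 = $74,683
Taxable value = $74,683 − $23,000 = $51,683
Briarton Township: $51,683 × 0.00419 = $216.55177
Hospital District: $51,683 × 0.00173 = $89.41159
City of Dunlea: $51,683 × 0.0031 = $160.2173
Total = $216.55177 + $89.41159 + $160.2173 = $466.18066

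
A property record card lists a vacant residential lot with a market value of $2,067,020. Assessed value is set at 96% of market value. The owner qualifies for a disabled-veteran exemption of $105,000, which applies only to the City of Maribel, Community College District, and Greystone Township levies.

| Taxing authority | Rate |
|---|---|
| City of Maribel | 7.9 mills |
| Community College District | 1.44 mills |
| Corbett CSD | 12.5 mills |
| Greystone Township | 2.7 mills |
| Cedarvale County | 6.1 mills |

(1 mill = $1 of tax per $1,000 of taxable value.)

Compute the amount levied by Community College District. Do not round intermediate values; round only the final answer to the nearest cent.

Assessed value = $2,067,020 × 0.96 = $1,984,339.2
Community College District taxable value = $1,984,339.2 − $105,000 = $1,879,339.2
Community College District levy = $1,879,339.2 × 0.00144 = $2,706.248448

$2,706.25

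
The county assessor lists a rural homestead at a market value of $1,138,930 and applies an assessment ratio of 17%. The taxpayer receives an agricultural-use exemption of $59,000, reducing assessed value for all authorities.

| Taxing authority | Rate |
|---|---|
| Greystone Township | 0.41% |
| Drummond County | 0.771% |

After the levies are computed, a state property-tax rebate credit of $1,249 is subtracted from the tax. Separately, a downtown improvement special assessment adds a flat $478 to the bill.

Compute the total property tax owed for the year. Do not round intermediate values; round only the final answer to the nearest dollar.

$819

Assessed value = $1,138,930 × 0.17 = $193,618.1
Taxable value = $193,618.1 − $59,000 = $134,618.1
Greystone Township: $134,618.1 × 0.0041 = $551.93421
Drummond County: $134,618.1 × 0.00771 = $1,037.905551
Levies subtotal = $1,589.839761
After credit = $1,589.839761 − $1,249 = $340.839761
Total = $340.839761 + $478 = $818.839761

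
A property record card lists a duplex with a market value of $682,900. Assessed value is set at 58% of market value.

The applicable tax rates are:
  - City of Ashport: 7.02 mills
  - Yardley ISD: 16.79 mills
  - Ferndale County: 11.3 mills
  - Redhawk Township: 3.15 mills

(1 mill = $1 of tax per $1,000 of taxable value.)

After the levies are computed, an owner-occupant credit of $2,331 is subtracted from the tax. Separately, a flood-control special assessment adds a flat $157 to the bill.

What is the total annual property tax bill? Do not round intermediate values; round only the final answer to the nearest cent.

Assessed value = $682,900 × 0.58 = $396,082
City of Ashport: $396,082 × 0.00702 = $2,780.49564
Yardley ISD: $396,082 × 0.01679 = $6,650.21678
Ferndale County: $396,082 × 0.0113 = $4,475.7266
Redhawk Township: $396,082 × 0.00315 = $1,247.6583
Levies subtotal = $15,154.09732
After credit = $15,154.09732 − $2,331 = $12,823.09732
Total = $12,823.09732 + $157 = $12,980.09732

$12,980.10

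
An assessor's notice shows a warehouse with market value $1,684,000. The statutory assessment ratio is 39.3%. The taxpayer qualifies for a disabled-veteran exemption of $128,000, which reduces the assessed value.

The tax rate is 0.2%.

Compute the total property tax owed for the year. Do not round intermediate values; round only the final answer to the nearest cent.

Assessed value = $1,684,000 × 0.393 = $661,812
Taxable value = $661,812 − $128,000 = $533,812
Tax = $533,812 × 0.002 = $1,067.624

$1,067.62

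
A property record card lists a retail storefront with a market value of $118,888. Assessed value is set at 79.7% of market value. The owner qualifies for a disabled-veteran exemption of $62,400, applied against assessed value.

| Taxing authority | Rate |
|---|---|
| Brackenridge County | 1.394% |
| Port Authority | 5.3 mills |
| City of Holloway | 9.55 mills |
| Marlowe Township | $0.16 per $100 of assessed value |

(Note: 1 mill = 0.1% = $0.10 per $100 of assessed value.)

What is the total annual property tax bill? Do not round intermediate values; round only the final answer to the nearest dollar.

$983

Assessed value = $118,888 × 0.797 = $94,753.736
Taxable value = $94,753.736 − $62,400 = $32,353.736
Brackenridge County: $32,353.736 × 0.01394 = $451.01107984
Port Authority: $32,353.736 × 0.0053 = $171.4748008
City of Holloway: $32,353.736 × 0.00955 = $308.9781788
Marlowe Township: $32,353.736 × 0.0016 = $51.7659776
Total = $983.23003704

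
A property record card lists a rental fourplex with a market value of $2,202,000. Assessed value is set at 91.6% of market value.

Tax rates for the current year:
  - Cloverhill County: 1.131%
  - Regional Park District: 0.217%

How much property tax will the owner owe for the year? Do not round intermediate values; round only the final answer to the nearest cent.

Assessed value = $2,202,000 × 0.916 = $2,017,032
Cloverhill County: $2,017,032 × 0.01131 = $22,812.63192
Regional Park District: $2,017,032 × 0.00217 = $4,376.95944
Total = $22,812.63192 + $4,376.95944 = $27,189.59136

$27,189.59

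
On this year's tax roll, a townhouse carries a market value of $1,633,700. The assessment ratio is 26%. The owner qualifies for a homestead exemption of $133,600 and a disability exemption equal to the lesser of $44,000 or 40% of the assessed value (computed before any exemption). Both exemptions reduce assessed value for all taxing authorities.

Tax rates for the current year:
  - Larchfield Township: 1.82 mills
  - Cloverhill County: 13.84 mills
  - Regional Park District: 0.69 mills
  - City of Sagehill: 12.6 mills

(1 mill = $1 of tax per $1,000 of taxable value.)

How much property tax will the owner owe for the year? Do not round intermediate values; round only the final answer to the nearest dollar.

$7,155

Assessed value = $1,633,700 × 0.26 = $424,762
Disability exemption = min($44,000, 40% × $424,762) = min($44,000, $169,904.8) = $44,000 (dollar cap binds)
Taxable value = $424,762 − $133,600 − $44,000 = $247,162
Larchfield Township: $247,162 × 0.00182 = $449.83484
Cloverhill County: $247,162 × 0.01384 = $3,420.72208
Regional Park District: $247,162 × 0.00069 = $170.54178
City of Sagehill: $247,162 × 0.0126 = $3,114.2412
Total = $7,155.3399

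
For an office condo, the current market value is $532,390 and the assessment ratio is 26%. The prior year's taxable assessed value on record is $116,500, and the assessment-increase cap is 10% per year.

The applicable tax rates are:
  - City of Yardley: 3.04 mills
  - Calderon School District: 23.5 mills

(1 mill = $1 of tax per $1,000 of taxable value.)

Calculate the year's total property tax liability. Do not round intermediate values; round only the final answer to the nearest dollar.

Uncapped assessed value = $532,390 × 0.26 = $138,421.4
Cap limit = $116,500 × 1.1 = $128,150
Taxable assessed value = min($138,421.4, $128,150) = $128,150 (cap binds)
City of Yardley: $128,150 × 0.00304 = $389.576
Calderon School District: $128,150 × 0.0235 = $3,011.525
Total = $3,401.101

$3,401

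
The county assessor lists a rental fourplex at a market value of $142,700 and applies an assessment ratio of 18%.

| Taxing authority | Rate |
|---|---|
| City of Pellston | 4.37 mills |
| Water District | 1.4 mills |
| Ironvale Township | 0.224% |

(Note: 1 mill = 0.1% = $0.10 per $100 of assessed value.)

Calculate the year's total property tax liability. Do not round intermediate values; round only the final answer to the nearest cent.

$205.74

Assessed value = $142,700 × 0.18 = $25,686
City of Pellston: $25,686 × 0.00437 = $112.24782
Water District: $25,686 × 0.0014 = $35.9604
Ironvale Township: $25,686 × 0.00224 = $57.53664
Total = $205.74486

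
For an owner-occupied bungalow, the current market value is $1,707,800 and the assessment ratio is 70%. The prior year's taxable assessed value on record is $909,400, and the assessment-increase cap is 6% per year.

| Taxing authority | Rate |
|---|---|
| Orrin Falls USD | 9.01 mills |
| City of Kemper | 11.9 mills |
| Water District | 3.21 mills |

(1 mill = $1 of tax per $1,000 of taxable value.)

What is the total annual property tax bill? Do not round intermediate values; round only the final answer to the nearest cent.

$23,250.81

Uncapped assessed value = $1,707,800 × 0.7 = $1,195,460
Cap limit = $909,400 × 1.06 = $963,964
Taxable assessed value = min($1,195,460, $963,964) = $963,964 (cap binds)
Orrin Falls USD: $963,964 × 0.00901 = $8,685.31564
City of Kemper: $963,964 × 0.0119 = $11,471.1716
Water District: $963,964 × 0.00321 = $3,094.32444
Total = $23,250.81168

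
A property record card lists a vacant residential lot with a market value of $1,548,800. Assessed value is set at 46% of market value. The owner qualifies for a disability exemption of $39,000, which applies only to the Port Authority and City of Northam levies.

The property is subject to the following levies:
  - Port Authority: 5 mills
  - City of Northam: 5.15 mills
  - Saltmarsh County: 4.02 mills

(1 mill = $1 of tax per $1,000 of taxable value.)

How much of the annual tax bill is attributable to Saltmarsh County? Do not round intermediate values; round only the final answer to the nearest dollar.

$2,864

Assessed value = $1,548,800 × 0.46 = $712,448
Saltmarsh County taxable value = $712,448 (exemption does not apply)
Saltmarsh County levy = $712,448 × 0.00402 = $2,864.04096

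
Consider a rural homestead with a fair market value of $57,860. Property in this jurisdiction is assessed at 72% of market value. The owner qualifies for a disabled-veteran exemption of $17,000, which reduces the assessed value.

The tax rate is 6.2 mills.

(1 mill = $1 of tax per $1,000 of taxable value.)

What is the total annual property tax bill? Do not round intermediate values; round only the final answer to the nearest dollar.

$153

Assessed value = $57,860 × 0.72 = $41,659.2
Taxable value = $41,659.2 − $17,000 = $24,659.2
Tax = $24,659.2 × 0.0062 = $152.88704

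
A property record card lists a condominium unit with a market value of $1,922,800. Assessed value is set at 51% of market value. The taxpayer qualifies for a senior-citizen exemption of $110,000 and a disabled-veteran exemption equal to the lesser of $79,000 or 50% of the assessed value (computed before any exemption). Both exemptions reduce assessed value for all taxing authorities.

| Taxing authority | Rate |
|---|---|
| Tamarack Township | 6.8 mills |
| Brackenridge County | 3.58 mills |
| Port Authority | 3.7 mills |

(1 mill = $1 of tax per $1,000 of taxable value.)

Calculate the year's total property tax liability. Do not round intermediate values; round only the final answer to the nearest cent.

Assessed value = $1,922,800 × 0.51 = $980,628
Disabled-veteran exemption = min($79,000, 50% × $980,628) = min($79,000, $490,314) = $79,000 (dollar cap binds)
Taxable value = $980,628 − $110,000 − $79,000 = $791,628
Tamarack Township: $791,628 × 0.0068 = $5,383.0704
Brackenridge County: $791,628 × 0.00358 = $2,834.02824
Port Authority: $791,628 × 0.0037 = $2,929.0236
Total = $11,146.12224

$11,146.12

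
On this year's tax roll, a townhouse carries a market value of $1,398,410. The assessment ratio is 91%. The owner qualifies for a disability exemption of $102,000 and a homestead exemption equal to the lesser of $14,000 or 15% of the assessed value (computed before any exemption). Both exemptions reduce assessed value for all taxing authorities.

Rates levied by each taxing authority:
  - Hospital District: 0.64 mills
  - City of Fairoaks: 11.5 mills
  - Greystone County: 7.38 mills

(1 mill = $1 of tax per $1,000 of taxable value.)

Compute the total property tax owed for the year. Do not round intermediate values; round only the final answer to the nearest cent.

Assessed value = $1,398,410 × 0.91 = $1,272,553.1
Homestead exemption = min($14,000, 15% × $1,272,553.1) = min($14,000, $190,882.965) = $14,000 (dollar cap binds)
Taxable value = $1,272,553.1 − $102,000 − $14,000 = $1,156,553.1
Hospital District: $1,156,553.1 × 0.00064 = $740.193984
City of Fairoaks: $1,156,553.1 × 0.0115 = $13,300.36065
Greystone County: $1,156,553.1 × 0.00738 = $8,535.361878
Total = $22,575.916512

$22,575.92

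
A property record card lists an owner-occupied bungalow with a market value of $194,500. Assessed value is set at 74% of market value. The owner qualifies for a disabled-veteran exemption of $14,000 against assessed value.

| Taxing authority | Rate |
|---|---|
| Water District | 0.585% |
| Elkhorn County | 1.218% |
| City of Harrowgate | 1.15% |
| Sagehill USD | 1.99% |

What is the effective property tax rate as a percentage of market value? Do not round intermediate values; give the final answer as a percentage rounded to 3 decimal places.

Assessed value = $194,500 × 0.74 = $143,930
Taxable value = $143,930 − $14,000 = $129,930
Water District: $129,930 × 0.00585 = $760.0905
Elkhorn County: $129,930 × 0.01218 = $1,582.5474
City of Harrowgate: $129,930 × 0.0115 = $1,494.195
Sagehill USD: $129,930 × 0.0199 = $2,585.607
Total tax = $6,422.4399
Effective rate = $6,422.4399 ÷ $194,500 = 3.302% of market value

3.302%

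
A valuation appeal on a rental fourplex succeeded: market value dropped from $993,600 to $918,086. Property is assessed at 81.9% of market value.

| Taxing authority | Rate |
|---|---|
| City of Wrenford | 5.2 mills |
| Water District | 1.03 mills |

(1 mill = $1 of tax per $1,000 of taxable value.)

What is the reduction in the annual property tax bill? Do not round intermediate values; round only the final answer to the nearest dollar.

$385

Old assessed value = $993,600 × 0.819 = $813,758.4
New assessed value = $918,086 × 0.819 = $751,912.434
Combined rate = 0.0052 + 0.00103 = 0.00623
Old tax = $813,758.4 × 0.00623 = $5,069.714832
New tax = $751,912.434 × 0.00623 = $4,684.41446382
Reduction = $5,069.714832 − $4,684.41446382 = $385.30036818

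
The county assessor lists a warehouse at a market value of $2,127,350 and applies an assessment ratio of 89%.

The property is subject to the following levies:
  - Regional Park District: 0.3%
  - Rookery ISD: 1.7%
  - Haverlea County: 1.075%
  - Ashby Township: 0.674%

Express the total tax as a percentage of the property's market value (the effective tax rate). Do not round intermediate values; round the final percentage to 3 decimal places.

Assessed value = $2,127,350 × 0.89 = $1,893,341.5
Regional Park District: $1,893,341.5 × 0.003 = $5,680.0245
Rookery ISD: $1,893,341.5 × 0.017 = $32,186.8055
Haverlea County: $1,893,341.5 × 0.01075 = $20,353.421125
Ashby Township: $1,893,341.5 × 0.00674 = $12,761.12171
Total tax = $70,981.372835
Effective rate = $70,981.372835 ÷ $2,127,350 = 3.337% of market value

3.337%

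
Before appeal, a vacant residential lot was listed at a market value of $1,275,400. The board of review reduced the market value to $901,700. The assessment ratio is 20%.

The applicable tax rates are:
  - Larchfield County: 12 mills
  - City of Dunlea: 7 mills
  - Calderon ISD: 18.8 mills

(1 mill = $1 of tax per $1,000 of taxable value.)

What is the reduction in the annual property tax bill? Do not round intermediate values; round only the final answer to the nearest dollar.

Old assessed value = $1,275,400 × 0.2 = $255,080
New assessed value = $901,700 × 0.2 = $180,340
Combined rate = 0.012 + 0.007 + 0.0188 = 0.0378
Old tax = $255,080 × 0.0378 = $9,642.024
New tax = $180,340 × 0.0378 = $6,816.852
Reduction = $9,642.024 − $6,816.852 = $2,825.172

$2,825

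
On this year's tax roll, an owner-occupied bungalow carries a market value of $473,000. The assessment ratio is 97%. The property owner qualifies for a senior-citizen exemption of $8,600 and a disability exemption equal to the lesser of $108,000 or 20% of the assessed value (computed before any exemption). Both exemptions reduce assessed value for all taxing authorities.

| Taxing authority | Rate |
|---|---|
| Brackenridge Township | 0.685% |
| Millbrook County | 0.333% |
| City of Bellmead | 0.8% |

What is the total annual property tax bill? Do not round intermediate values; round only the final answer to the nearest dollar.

$6,517

Assessed value = $473,000 × 0.97 = $458,810
Disability exemption = min($108,000, 20% × $458,810) = min($108,000, $91,762) = $91,762 (percentage binds)
Taxable value = $458,810 − $8,600 − $91,762 = $358,448
Brackenridge Township: $358,448 × 0.00685 = $2,455.3688
Millbrook County: $358,448 × 0.00333 = $1,193.63184
City of Bellmead: $358,448 × 0.008 = $2,867.584
Total = $6,516.58464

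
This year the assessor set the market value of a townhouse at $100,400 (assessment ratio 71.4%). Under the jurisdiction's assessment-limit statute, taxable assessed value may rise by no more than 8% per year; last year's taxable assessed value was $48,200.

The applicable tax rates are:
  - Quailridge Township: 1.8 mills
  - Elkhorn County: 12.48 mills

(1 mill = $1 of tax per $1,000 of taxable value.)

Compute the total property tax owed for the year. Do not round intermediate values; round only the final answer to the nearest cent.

Uncapped assessed value = $100,400 × 0.714 = $71,685.6
Cap limit = $48,200 × 1.08 = $52,056
Taxable assessed value = min($71,685.6, $52,056) = $52,056 (cap binds)
Quailridge Township: $52,056 × 0.0018 = $93.7008
Elkhorn County: $52,056 × 0.01248 = $649.65888
Total = $743.35968

$743.36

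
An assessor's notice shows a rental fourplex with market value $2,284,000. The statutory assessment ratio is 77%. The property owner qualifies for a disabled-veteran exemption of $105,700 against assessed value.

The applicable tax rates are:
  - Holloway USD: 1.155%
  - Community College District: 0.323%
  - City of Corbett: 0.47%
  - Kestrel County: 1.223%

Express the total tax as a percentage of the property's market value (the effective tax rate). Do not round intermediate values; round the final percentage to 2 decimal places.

2.29%

Assessed value = $2,284,000 × 0.77 = $1,758,680
Taxable value = $1,758,680 − $105,700 = $1,652,980
Holloway USD: $1,652,980 × 0.01155 = $19,091.919
Community College District: $1,652,980 × 0.00323 = $5,339.1254
City of Corbett: $1,652,980 × 0.0047 = $7,769.006
Kestrel County: $1,652,980 × 0.01223 = $20,215.9454
Total tax = $52,415.9958
Effective rate = $52,415.9958 ÷ $2,284,000 = 2.29% of market value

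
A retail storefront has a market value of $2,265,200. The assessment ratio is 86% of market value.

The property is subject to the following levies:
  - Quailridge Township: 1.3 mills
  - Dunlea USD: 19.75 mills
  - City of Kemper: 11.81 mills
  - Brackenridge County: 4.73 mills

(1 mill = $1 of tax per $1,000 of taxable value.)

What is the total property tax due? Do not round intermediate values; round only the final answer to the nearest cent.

$73,228.03

Assessed value = $2,265,200 × 0.86 = $1,948,072
Quailridge Township: $1,948,072 × 0.0013 = $2,532.4936
Dunlea USD: $1,948,072 × 0.01975 = $38,474.422
City of Kemper: $1,948,072 × 0.01181 = $23,006.73032
Brackenridge County: $1,948,072 × 0.00473 = $9,214.38056
Total = $2,532.4936 + $38,474.422 + $23,006.73032 + $9,214.38056 = $73,228.02648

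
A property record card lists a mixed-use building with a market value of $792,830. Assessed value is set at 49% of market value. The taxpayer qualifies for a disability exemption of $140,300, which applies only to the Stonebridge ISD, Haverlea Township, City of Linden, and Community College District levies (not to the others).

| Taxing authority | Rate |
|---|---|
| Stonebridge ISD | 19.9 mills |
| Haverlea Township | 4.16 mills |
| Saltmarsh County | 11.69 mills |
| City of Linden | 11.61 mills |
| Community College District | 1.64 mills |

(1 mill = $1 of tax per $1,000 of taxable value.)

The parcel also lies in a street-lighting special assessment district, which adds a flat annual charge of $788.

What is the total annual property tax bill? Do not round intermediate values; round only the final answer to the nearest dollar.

Assessed value = $792,830 × 0.49 = $388,486.7
Stonebridge ISD: ($388,486.7 − $140,300) × 0.0199 = $248,186.7 × 0.0199 = $4,938.91533
Haverlea Township: ($388,486.7 − $140,300) × 0.00416 = $248,186.7 × 0.00416 = $1,032.456672
Saltmarsh County: $388,486.7 × 0.01169 = $4,541.409523
City of Linden: ($388,486.7 − $140,300) × 0.01161 = $248,186.7 × 0.01161 = $2,881.447587
Community College District: ($388,486.7 − $140,300) × 0.00164 = $248,186.7 × 0.00164 = $407.026188
Levies subtotal = $13,801.2553
Total = $13,801.2553 + $788 = $14,589.2553

$14,589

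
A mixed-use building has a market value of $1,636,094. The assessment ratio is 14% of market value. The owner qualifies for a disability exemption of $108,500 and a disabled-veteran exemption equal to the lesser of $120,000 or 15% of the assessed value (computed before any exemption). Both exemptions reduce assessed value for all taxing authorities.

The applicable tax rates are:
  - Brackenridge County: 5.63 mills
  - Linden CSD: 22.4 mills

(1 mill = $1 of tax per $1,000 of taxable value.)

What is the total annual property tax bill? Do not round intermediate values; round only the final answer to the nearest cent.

$2,416.05

Assessed value = $1,636,094 × 0.14 = $229,053.16
Disabled-veteran exemption = min($120,000, 15% × $229,053.16) = min($120,000, $34,357.974) = $34,357.974 (percentage binds)
Taxable value = $229,053.16 − $108,500 − $34,357.974 = $86,195.186
Brackenridge County: $86,195.186 × 0.00563 = $485.27889718
Linden CSD: $86,195.186 × 0.0224 = $1,930.7721664
Total = $2,416.05106358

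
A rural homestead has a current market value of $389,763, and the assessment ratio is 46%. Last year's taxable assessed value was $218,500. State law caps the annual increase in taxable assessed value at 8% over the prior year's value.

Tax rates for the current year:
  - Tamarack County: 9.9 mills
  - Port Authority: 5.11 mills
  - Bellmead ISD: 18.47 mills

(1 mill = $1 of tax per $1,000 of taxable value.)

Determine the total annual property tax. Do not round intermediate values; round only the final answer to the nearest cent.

Uncapped assessed value = $389,763 × 0.46 = $179,290.98
Cap limit = $218,500 × 1.08 = $235,980
Taxable assessed value = min($179,290.98, $235,980) = $179,290.98 (cap does not bind)
Tamarack County: $179,290.98 × 0.0099 = $1,774.980702
Port Authority: $179,290.98 × 0.00511 = $916.1769078
Bellmead ISD: $179,290.98 × 0.01847 = $3,311.5044006
Total = $6,002.6620104

$6,002.66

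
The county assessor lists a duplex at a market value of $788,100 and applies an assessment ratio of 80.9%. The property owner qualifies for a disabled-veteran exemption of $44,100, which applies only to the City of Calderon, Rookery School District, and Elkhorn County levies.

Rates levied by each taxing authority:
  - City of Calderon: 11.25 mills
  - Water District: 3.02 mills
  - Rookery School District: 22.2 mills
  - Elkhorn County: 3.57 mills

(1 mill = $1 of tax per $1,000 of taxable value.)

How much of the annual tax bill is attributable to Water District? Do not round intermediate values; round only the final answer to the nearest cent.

$1,925.47

Assessed value = $788,100 × 0.809 = $637,572.9
Water District taxable value = $637,572.9 (exemption does not apply)
Water District levy = $637,572.9 × 0.00302 = $1,925.470158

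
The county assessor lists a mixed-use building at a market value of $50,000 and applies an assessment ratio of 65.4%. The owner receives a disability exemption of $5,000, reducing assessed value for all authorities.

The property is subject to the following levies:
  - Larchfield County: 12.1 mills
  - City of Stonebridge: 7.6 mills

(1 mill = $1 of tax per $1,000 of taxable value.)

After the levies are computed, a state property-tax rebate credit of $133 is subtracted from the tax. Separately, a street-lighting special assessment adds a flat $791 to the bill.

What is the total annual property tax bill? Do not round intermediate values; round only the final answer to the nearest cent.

$1,203.69

Assessed value = $50,000 × 0.654 = $32,700
Taxable value = $32,700 − $5,000 = $27,700
Larchfield County: $27,700 × 0.0121 = $335.17
City of Stonebridge: $27,700 × 0.0076 = $210.52
Levies subtotal = $545.69
After credit = $545.69 − $133 = $412.69
Total = $412.69 + $791 = $1,203.69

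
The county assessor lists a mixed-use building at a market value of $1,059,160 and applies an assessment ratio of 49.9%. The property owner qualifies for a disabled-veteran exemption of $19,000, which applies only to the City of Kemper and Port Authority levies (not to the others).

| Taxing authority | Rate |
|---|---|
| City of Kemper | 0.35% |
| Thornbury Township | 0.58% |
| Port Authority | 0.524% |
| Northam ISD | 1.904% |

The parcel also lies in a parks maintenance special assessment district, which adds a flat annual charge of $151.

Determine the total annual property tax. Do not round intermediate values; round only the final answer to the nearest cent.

$17,732.67

Assessed value = $1,059,160 × 0.499 = $528,520.84
City of Kemper: ($528,520.84 − $19,000) × 0.0035 = $509,520.84 × 0.0035 = $1,783.32294
Thornbury Township: $528,520.84 × 0.0058 = $3,065.420872
Port Authority: ($528,520.84 − $19,000) × 0.00524 = $509,520.84 × 0.00524 = $2,669.8892016
Northam ISD: $528,520.84 × 0.01904 = $10,063.0367936
Levies subtotal = $17,581.6698072
Total = $17,581.6698072 + $151 = $17,732.6698072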